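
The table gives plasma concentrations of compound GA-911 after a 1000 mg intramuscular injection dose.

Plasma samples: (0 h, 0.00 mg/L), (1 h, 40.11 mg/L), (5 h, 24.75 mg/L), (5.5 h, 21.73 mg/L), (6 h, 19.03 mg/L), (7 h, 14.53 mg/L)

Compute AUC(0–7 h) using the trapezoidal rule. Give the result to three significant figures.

AUC = 188 mg/L·h

Trapezoidal AUC_0→7:
  [0→1]: (0.00+40.11)/2 × 1 = 20.055
  [1→5]: (40.11+24.75)/2 × 4 = 129.72
  [5→5.5]: (24.75+21.73)/2 × 0.5 = 11.62
  [5.5→6]: (21.73+19.03)/2 × 0.5 = 10.19
  [6→7]: (19.03+14.53)/2 × 1 = 16.78
  Sum = 188.365 mg/L·h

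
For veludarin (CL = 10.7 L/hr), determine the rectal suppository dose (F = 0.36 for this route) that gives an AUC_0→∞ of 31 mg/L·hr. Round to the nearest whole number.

Dose = CL × AUC_0→∞ / F
     = 10.7 × 31 / 0.36 = 921.389 mg

Dose = 921 mg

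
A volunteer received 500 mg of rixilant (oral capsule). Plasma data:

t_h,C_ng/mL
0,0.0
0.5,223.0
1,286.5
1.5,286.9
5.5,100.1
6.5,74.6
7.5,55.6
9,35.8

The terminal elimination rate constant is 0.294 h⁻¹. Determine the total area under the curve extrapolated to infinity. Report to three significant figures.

Trapezoidal AUC_0→9:
  [0→0.5]: (0.0+223.0)/2 × 0.5 = 55.75
  [0.5→1]: (223.0+286.5)/2 × 0.5 = 127.375
  [1→1.5]: (286.5+286.9)/2 × 0.5 = 143.35
  [1.5→5.5]: (286.9+100.1)/2 × 4 = 774.0
  [5.5→6.5]: (100.1+74.6)/2 × 1 = 87.35
  [6.5→7.5]: (74.6+55.6)/2 × 1 = 65.1
  [7.5→9]: (55.6+35.8)/2 × 1.5 = 68.55
  Sum = 1321.475 ng/mL·h
Extrapolated tail: C_last / k_e = 35.8 / 0.294 = 121.769
AUC_0→∞ = 1321.475 + 121.769 = 1443.244 ng/mL·h

AUC = 1440 ng/mL·h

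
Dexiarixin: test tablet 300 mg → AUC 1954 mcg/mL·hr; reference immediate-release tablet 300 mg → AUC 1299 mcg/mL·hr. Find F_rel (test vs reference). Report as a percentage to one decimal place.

F_rel = 150.4%

F_rel = (AUC_test/D_test) / (AUC_ref/D_ref)
      = (1954/300) / (1299/300)
      = 6.51333 / 4.33 = 1.5042 = 150.42%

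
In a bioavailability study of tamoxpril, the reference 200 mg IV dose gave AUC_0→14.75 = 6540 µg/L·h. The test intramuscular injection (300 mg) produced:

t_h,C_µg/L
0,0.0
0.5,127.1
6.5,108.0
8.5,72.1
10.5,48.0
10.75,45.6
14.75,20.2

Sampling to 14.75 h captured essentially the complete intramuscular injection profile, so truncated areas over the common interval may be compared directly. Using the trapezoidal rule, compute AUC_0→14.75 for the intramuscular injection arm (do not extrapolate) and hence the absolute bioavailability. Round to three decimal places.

F = 0.120

Trapezoidal AUC_0→14.75 (intramuscular injection):
  [0→0.5]: (0.0+127.1)/2 × 0.5 = 31.775
  [0.5→6.5]: (127.1+108.0)/2 × 6 = 705.3
  [6.5→8.5]: (108.0+72.1)/2 × 2 = 180.1
  [8.5→10.5]: (72.1+48.0)/2 × 2 = 120.1
  [10.5→10.75]: (48.0+45.6)/2 × 0.25 = 11.7
  [10.75→14.75]: (45.6+20.2)/2 × 4 = 131.6
  Sum = 1180.575 µg/L·h
F = (AUC_ev/D_ev)/(AUC_iv/D_iv) = (1180.575/300)/(6540/200) = 3.93525/32.7 = 0.1203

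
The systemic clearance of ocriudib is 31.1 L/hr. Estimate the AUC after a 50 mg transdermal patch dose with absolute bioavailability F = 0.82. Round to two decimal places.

AUC_0→∞ = F × Dose / CL
        = 0.82 × 50 / 31.1 = 1.31833 mg/L·hr

AUC = 1.32 mg/L·hr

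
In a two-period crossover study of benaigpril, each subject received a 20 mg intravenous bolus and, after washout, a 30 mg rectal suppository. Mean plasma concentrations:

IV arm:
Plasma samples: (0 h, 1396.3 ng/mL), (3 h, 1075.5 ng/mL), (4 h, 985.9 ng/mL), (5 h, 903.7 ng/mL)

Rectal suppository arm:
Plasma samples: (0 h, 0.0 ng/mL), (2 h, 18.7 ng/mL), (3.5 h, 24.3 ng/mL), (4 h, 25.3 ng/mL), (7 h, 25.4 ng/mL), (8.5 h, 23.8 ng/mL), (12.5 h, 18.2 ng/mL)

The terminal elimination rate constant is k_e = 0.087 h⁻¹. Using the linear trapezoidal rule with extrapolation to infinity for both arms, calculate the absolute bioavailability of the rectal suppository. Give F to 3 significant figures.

Trapezoidal AUC_0→5 (IV):
  [0→3]: (1396.3+1075.5)/2 × 3 = 3707.7
  [3→4]: (1075.5+985.9)/2 × 1 = 1030.7
  [4→5]: (985.9+903.7)/2 × 1 = 944.8
  Sum = 5683.2 ng/mL·h
IV tail: 903.7/0.087 = 10387.356; AUC_iv,0→∞ = 5683.2 + 10387.356 = 16070.556 ng/mL·h
Trapezoidal AUC_0→12.5 (rectal suppository):
  [0→2]: (0.0+18.7)/2 × 2 = 18.7
  [2→3.5]: (18.7+24.3)/2 × 1.5 = 32.25
  [3.5→4]: (24.3+25.3)/2 × 0.5 = 12.4
  [4→7]: (25.3+25.4)/2 × 3 = 76.05
  [7→8.5]: (25.4+23.8)/2 × 1.5 = 36.9
  [8.5→12.5]: (23.8+18.2)/2 × 4 = 84.0
  Sum = 260.3 ng/mL·h
rectal suppository tail: 18.2/0.087 = 209.195; AUC_ev,0→∞ = 260.3 + 209.195 = 469.495 ng/mL·h
F = (AUC_ev/D_ev)/(AUC_iv/D_iv) = (469.495/30)/(16070.556/20) = 15.6498/803.5278 = 0.0195

F = 0.0195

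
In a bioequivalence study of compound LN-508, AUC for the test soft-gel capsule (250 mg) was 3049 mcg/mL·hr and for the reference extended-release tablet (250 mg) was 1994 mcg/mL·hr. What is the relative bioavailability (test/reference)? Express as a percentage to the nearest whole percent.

F_rel = (AUC_test/D_test) / (AUC_ref/D_ref)
      = (3049/250) / (1994/250)
      = 12.196 / 7.976 = 1.5291 = 152.91%

F_rel = 153%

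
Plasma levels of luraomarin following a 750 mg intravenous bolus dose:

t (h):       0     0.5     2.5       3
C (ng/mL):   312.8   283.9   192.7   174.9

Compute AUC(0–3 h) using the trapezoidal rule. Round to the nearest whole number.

AUC = 718 ng/mL·h

Trapezoidal AUC_0→3:
  [0→0.5]: (312.8+283.9)/2 × 0.5 = 149.175
  [0.5→2.5]: (283.9+192.7)/2 × 2 = 476.6
  [2.5→3]: (192.7+174.9)/2 × 0.5 = 91.9
  Sum = 717.675 ng/mL·h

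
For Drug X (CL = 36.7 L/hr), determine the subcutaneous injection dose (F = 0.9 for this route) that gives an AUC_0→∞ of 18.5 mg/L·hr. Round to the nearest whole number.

Dose = CL × AUC_0→∞ / F
     = 36.7 × 18.5 / 0.9 = 754.389 mg

Dose = 754 mg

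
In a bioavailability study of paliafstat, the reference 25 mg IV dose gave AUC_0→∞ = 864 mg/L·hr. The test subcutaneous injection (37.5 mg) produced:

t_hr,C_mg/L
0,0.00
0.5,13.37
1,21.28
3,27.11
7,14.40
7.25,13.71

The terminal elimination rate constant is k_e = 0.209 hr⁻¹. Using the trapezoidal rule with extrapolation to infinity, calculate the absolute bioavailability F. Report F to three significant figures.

Trapezoidal AUC_0→7.25 (subcutaneous injection):
  [0→0.5]: (0.00+13.37)/2 × 0.5 = 3.3425
  [0.5→1]: (13.37+21.28)/2 × 0.5 = 8.6625
  [1→3]: (21.28+27.11)/2 × 2 = 48.39
  [3→7]: (27.11+14.40)/2 × 4 = 83.02
  [7→7.25]: (14.40+13.71)/2 × 0.25 = 3.51375
  Sum = 146.92875 mg/L·hr
Tail: C_last/k_e = 13.71/0.209 = 65.598
AUC_0→∞ (subcutaneous injection) = 146.92875 + 65.598 = 212.52675 mg/L·hr
F = (AUC_ev/D_ev)/(AUC_iv/D_iv) = (212.52675/37.5)/(864/25) = 5.66738/34.56 = 0.1640

F = 0.164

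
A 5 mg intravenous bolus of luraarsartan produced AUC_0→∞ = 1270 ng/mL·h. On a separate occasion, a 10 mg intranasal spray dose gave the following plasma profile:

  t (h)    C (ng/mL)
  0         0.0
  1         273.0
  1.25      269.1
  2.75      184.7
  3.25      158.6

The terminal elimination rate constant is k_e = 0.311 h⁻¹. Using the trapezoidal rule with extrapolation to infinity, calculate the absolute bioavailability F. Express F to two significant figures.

Trapezoidal AUC_0→3.25 (intranasal spray):
  [0→1]: (0.0+273.0)/2 × 1 = 136.5
  [1→1.25]: (273.0+269.1)/2 × 0.25 = 67.7625
  [1.25→2.75]: (269.1+184.7)/2 × 1.5 = 340.35
  [2.75→3.25]: (184.7+158.6)/2 × 0.5 = 85.825
  Sum = 630.4375 ng/mL·h
Tail: C_last/k_e = 158.6/0.311 = 509.968
AUC_0→∞ (intranasal spray) = 630.4375 + 509.968 = 1140.4055 ng/mL·h
F = (AUC_ev/D_ev)/(AUC_iv/D_iv) = (1140.4055/10)/(1270/5) = 114.04055/254 = 0.4490

F = 0.45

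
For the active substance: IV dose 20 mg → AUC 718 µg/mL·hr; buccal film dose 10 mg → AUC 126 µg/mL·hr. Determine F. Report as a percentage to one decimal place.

F = 35.1%

F = (AUC_ev / D_ev) / (AUC_iv / D_iv)
  = (126/10) / (718/20)
  = 12.6 / 35.9 = 0.3510
  = 35.10%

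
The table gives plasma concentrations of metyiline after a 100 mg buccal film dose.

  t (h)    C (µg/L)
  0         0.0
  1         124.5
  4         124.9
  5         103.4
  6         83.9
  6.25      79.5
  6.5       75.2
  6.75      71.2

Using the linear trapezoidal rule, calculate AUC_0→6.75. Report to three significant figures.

AUC = 702 µg/L·h

Trapezoidal AUC_0→6.75:
  [0→1]: (0.0+124.5)/2 × 1 = 62.25
  [1→4]: (124.5+124.9)/2 × 3 = 374.1
  [4→5]: (124.9+103.4)/2 × 1 = 114.15
  [5→6]: (103.4+83.9)/2 × 1 = 93.65
  [6→6.25]: (83.9+79.5)/2 × 0.25 = 20.425
  [6.25→6.5]: (79.5+75.2)/2 × 0.25 = 19.3375
  [6.5→6.75]: (75.2+71.2)/2 × 0.25 = 18.3
  Sum = 702.2125 µg/L·h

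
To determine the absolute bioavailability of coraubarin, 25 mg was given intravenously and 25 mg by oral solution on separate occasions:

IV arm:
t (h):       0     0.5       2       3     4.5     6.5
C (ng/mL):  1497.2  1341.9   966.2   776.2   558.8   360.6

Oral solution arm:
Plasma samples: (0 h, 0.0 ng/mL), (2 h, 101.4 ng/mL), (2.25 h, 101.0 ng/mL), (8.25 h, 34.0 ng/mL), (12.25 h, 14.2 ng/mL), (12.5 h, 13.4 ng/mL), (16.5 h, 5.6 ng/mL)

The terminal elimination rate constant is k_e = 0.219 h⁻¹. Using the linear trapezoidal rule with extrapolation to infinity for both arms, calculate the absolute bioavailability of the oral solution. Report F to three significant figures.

F = 0.101

Trapezoidal AUC_0→6.5 (IV):
  [0→0.5]: (1497.2+1341.9)/2 × 0.5 = 709.775
  [0.5→2]: (1341.9+966.2)/2 × 1.5 = 1731.075
  [2→3]: (966.2+776.2)/2 × 1 = 871.2
  [3→4.5]: (776.2+558.8)/2 × 1.5 = 1001.25
  [4.5→6.5]: (558.8+360.6)/2 × 2 = 919.4
  Sum = 5232.7 ng/mL·h
IV tail: 360.6/0.219 = 1646.575; AUC_iv,0→∞ = 5232.7 + 1646.575 = 6879.275 ng/mL·h
Trapezoidal AUC_0→16.5 (oral solution):
  [0→2]: (0.0+101.4)/2 × 2 = 101.4
  [2→2.25]: (101.4+101.0)/2 × 0.25 = 25.3
  [2.25→8.25]: (101.0+34.0)/2 × 6 = 405.0
  [8.25→12.25]: (34.0+14.2)/2 × 4 = 96.4
  [12.25→12.5]: (14.2+13.4)/2 × 0.25 = 3.45
  [12.5→16.5]: (13.4+5.6)/2 × 4 = 38.0
  Sum = 669.55 ng/mL·h
oral solution tail: 5.6/0.219 = 25.571; AUC_ev,0→∞ = 669.55 + 25.571 = 695.121 ng/mL·h
F = (AUC_ev/D_ev)/(AUC_iv/D_iv) = (695.121/25)/(6879.275/25) = 27.80484/275.171 = 0.1010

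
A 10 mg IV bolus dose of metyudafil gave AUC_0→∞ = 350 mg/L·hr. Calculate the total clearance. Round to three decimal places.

CL = 0.029 L/hr

CL = Dose_iv / AUC_0→∞
   = 10 / 350 = 0.0285714 L/hr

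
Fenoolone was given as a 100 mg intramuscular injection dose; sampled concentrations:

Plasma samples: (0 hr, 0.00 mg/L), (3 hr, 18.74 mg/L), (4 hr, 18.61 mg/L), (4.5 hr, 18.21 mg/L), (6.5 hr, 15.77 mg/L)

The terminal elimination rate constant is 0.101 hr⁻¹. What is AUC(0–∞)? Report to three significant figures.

AUC = 246 mg/L·hr

Trapezoidal AUC_0→6.5:
  [0→3]: (0.00+18.74)/2 × 3 = 28.11
  [3→4]: (18.74+18.61)/2 × 1 = 18.675
  [4→4.5]: (18.61+18.21)/2 × 0.5 = 9.205
  [4.5→6.5]: (18.21+15.77)/2 × 2 = 33.98
  Sum = 89.97 mg/L·hr
Extrapolated tail: C_last / k_e = 15.77 / 0.101 = 156.139
AUC_0→∞ = 89.97 + 156.139 = 246.109 mg/L·hr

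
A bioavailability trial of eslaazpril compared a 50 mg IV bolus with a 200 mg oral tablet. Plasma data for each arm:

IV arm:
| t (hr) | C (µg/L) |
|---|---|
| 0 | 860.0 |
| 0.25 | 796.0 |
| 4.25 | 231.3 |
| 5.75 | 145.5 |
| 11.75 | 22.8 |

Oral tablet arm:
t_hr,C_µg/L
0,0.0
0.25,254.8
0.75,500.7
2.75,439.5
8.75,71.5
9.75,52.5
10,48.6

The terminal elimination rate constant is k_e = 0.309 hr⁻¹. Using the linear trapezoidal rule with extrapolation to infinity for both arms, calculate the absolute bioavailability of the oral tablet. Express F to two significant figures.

Trapezoidal AUC_0→11.75 (IV):
  [0→0.25]: (860.0+796.0)/2 × 0.25 = 207.0
  [0.25→4.25]: (796.0+231.3)/2 × 4 = 2054.6
  [4.25→5.75]: (231.3+145.5)/2 × 1.5 = 282.6
  [5.75→11.75]: (145.5+22.8)/2 × 6 = 504.9
  Sum = 3049.1 µg/L·hr
IV tail: 22.8/0.309 = 73.786; AUC_iv,0→∞ = 3049.1 + 73.786 = 3122.886 µg/L·hr
Trapezoidal AUC_0→10 (oral tablet):
  [0→0.25]: (0.0+254.8)/2 × 0.25 = 31.85
  [0.25→0.75]: (254.8+500.7)/2 × 0.5 = 188.875
  [0.75→2.75]: (500.7+439.5)/2 × 2 = 940.2
  [2.75→8.75]: (439.5+71.5)/2 × 6 = 1533.0
  [8.75→9.75]: (71.5+52.5)/2 × 1 = 62.0
  [9.75→10]: (52.5+48.6)/2 × 0.25 = 12.6375
  Sum = 2768.5625 µg/L·hr
oral tablet tail: 48.6/0.309 = 157.282; AUC_ev,0→∞ = 2768.5625 + 157.282 = 2925.8445 µg/L·hr
F = (AUC_ev/D_ev)/(AUC_iv/D_iv) = (2925.8445/200)/(3122.886/50) = 14.6292/62.45772 = 0.2342

F = 0.23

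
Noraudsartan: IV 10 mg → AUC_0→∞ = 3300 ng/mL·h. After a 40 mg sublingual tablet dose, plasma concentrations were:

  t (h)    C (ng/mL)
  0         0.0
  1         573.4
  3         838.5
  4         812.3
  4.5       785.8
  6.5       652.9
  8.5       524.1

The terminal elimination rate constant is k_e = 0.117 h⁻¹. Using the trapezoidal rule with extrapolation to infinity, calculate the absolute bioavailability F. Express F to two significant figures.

Trapezoidal AUC_0→8.5 (sublingual tablet):
  [0→1]: (0.0+573.4)/2 × 1 = 286.7
  [1→3]: (573.4+838.5)/2 × 2 = 1411.9
  [3→4]: (838.5+812.3)/2 × 1 = 825.4
  [4→4.5]: (812.3+785.8)/2 × 0.5 = 399.525
  [4.5→6.5]: (785.8+652.9)/2 × 2 = 1438.7
  [6.5→8.5]: (652.9+524.1)/2 × 2 = 1177.0
  Sum = 5539.225 ng/mL·h
Tail: C_last/k_e = 524.1/0.117 = 4479.487
AUC_0→∞ (sublingual tablet) = 5539.225 + 4479.487 = 10018.712 ng/mL·h
F = (AUC_ev/D_ev)/(AUC_iv/D_iv) = (10018.712/40)/(3300/10) = 250.4678/330 = 0.7590

F = 0.76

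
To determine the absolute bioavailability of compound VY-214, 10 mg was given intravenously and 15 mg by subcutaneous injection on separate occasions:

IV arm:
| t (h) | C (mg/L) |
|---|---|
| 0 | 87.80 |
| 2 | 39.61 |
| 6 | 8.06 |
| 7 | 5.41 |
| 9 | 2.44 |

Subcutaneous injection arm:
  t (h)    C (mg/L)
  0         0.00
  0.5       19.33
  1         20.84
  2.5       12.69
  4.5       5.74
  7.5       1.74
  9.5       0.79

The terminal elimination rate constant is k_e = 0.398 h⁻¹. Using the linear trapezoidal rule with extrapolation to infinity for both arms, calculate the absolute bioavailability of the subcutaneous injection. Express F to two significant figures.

Trapezoidal AUC_0→9 (IV):
  [0→2]: (87.80+39.61)/2 × 2 = 127.41
  [2→6]: (39.61+8.06)/2 × 4 = 95.34
  [6→7]: (8.06+5.41)/2 × 1 = 6.735
  [7→9]: (5.41+2.44)/2 × 2 = 7.85
  Sum = 237.335 mg/L·h
IV tail: 2.44/0.398 = 6.131; AUC_iv,0→∞ = 237.335 + 6.131 = 243.466 mg/L·h
Trapezoidal AUC_0→9.5 (subcutaneous injection):
  [0→0.5]: (0.00+19.33)/2 × 0.5 = 4.8325
  [0.5→1]: (19.33+20.84)/2 × 0.5 = 10.0425
  [1→2.5]: (20.84+12.69)/2 × 1.5 = 25.1475
  [2.5→4.5]: (12.69+5.74)/2 × 2 = 18.43
  [4.5→7.5]: (5.74+1.74)/2 × 3 = 11.22
  [7.5→9.5]: (1.74+0.79)/2 × 2 = 2.53
  Sum = 72.2025 mg/L·h
subcutaneous injection tail: 0.79/0.398 = 1.985; AUC_ev,0→∞ = 72.2025 + 1.985 = 74.1875 mg/L·h
F = (AUC_ev/D_ev)/(AUC_iv/D_iv) = (74.1875/15)/(243.466/10) = 4.94583/24.3466 = 0.2031

F = 0.20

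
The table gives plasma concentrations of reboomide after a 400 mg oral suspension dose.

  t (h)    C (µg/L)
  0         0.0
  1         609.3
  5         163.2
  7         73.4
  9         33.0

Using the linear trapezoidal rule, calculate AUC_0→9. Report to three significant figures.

Trapezoidal AUC_0→9:
  [0→1]: (0.0+609.3)/2 × 1 = 304.65
  [1→5]: (609.3+163.2)/2 × 4 = 1545.0
  [5→7]: (163.2+73.4)/2 × 2 = 236.6
  [7→9]: (73.4+33.0)/2 × 2 = 106.4
  Sum = 2192.65 µg/L·h

AUC = 2190 µg/L·h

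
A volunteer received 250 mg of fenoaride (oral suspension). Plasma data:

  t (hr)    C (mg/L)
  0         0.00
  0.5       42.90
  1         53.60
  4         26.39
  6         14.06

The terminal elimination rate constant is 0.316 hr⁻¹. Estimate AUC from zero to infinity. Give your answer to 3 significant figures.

AUC = 240 mg/L·hr

Trapezoidal AUC_0→6:
  [0→0.5]: (0.00+42.90)/2 × 0.5 = 10.725
  [0.5→1]: (42.90+53.60)/2 × 0.5 = 24.125
  [1→4]: (53.60+26.39)/2 × 3 = 119.985
  [4→6]: (26.39+14.06)/2 × 2 = 40.45
  Sum = 195.285 mg/L·hr
Extrapolated tail: C_last / k_e = 14.06 / 0.316 = 44.494
AUC_0→∞ = 195.285 + 44.494 = 239.779 mg/L·hr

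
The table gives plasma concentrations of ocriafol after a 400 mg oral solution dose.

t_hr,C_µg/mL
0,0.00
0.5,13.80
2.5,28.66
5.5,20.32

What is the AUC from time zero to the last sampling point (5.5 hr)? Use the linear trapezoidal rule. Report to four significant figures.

Trapezoidal AUC_0→5.5:
  [0→0.5]: (0.00+13.80)/2 × 0.5 = 3.45
  [0.5→2.5]: (13.80+28.66)/2 × 2 = 42.46
  [2.5→5.5]: (28.66+20.32)/2 × 3 = 73.47
  Sum = 119.38 µg/mL·hr

AUC = 119.4 µg/mL·hr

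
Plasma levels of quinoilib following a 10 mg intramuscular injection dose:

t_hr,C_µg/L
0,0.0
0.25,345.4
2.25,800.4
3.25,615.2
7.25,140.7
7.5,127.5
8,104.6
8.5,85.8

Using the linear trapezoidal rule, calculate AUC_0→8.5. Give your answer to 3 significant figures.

Trapezoidal AUC_0→8.5:
  [0→0.25]: (0.0+345.4)/2 × 0.25 = 43.175
  [0.25→2.25]: (345.4+800.4)/2 × 2 = 1145.8
  [2.25→3.25]: (800.4+615.2)/2 × 1 = 707.8
  [3.25→7.25]: (615.2+140.7)/2 × 4 = 1511.8
  [7.25→7.5]: (140.7+127.5)/2 × 0.25 = 33.525
  [7.5→8]: (127.5+104.6)/2 × 0.5 = 58.025
  [8→8.5]: (104.6+85.8)/2 × 0.5 = 47.6
  Sum = 3547.725 µg/L·hr

AUC = 3550 µg/L·hr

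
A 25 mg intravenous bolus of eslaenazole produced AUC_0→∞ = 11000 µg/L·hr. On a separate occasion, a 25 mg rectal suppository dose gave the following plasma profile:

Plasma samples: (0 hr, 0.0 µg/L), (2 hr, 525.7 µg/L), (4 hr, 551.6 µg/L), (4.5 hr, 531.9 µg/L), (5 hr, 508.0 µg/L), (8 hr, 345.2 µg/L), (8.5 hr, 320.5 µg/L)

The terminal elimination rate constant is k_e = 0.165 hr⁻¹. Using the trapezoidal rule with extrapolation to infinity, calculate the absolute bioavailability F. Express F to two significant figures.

Trapezoidal AUC_0→8.5 (rectal suppository):
  [0→2]: (0.0+525.7)/2 × 2 = 525.7
  [2→4]: (525.7+551.6)/2 × 2 = 1077.3
  [4→4.5]: (551.6+531.9)/2 × 0.5 = 270.875
  [4.5→5]: (531.9+508.0)/2 × 0.5 = 259.975
  [5→8]: (508.0+345.2)/2 × 3 = 1279.8
  [8→8.5]: (345.2+320.5)/2 × 0.5 = 166.425
  Sum = 3580.075 µg/L·hr
Tail: C_last/k_e = 320.5/0.165 = 1942.424
AUC_0→∞ (rectal suppository) = 3580.075 + 1942.424 = 5522.499 µg/L·hr
F = (AUC_ev/D_ev)/(AUC_iv/D_iv) = (5522.499/25)/(11000/25) = 220.89996/440 = 0.5020

F = 0.50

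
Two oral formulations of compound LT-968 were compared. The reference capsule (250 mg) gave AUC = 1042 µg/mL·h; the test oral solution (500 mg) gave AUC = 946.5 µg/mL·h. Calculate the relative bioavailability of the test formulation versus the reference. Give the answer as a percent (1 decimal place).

F_rel = (AUC_test/D_test) / (AUC_ref/D_ref)
      = (946.5/500) / (1042/250)
      = 1.893 / 4.168 = 0.4542 = 45.42%

F_rel = 45.4%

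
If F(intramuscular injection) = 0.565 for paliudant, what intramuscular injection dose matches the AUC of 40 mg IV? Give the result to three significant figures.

D_intramuscular = 70.8 mg

For equal systemic exposure: F × D_ev = D_iv
D_ev = D_iv / F = 40 / 0.565 = 70.7965 mg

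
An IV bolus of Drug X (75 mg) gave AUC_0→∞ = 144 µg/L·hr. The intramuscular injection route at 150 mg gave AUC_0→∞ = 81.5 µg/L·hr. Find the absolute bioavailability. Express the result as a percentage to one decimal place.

F = (AUC_ev / D_ev) / (AUC_iv / D_iv)
  = (81.5/150) / (144/75)
  = 0.543333 / 1.92 = 0.2830
  = 28.30%

F = 28.3%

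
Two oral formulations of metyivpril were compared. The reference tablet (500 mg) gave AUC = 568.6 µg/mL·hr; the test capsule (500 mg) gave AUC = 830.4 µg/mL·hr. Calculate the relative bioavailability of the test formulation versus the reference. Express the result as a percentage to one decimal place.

F_rel = 146.0%

F_rel = (AUC_test/D_test) / (AUC_ref/D_ref)
      = (830.4/500) / (568.6/500)
      = 1.6608 / 1.1372 = 1.4604 = 146.04%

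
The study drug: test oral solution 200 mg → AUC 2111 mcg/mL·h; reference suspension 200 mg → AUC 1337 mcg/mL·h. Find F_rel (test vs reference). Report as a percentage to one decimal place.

F_rel = (AUC_test/D_test) / (AUC_ref/D_ref)
      = (2111/200) / (1337/200)
      = 10.555 / 6.685 = 1.5789 = 157.89%

F_rel = 157.9%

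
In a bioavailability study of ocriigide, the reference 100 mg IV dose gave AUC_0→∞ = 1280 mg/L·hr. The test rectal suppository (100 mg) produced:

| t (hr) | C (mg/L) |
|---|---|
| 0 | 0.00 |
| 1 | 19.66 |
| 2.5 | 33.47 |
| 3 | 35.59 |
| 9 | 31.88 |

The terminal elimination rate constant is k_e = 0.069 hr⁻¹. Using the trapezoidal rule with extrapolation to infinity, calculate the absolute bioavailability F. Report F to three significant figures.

F = 0.571

Trapezoidal AUC_0→9 (rectal suppository):
  [0→1]: (0.00+19.66)/2 × 1 = 9.83
  [1→2.5]: (19.66+33.47)/2 × 1.5 = 39.8475
  [2.5→3]: (33.47+35.59)/2 × 0.5 = 17.265
  [3→9]: (35.59+31.88)/2 × 6 = 202.41
  Sum = 269.3525 mg/L·hr
Tail: C_last/k_e = 31.88/0.069 = 462.029
AUC_0→∞ (rectal suppository) = 269.3525 + 462.029 = 731.3815 mg/L·hr
F = (AUC_ev/D_ev)/(AUC_iv/D_iv) = (731.3815/100)/(1280/100) = 7.313815/12.8 = 0.5714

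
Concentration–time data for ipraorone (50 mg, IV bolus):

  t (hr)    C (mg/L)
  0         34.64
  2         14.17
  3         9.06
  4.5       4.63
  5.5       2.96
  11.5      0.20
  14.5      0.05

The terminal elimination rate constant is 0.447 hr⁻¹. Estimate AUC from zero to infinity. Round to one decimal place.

Trapezoidal AUC_0→14.5:
  [0→2]: (34.64+14.17)/2 × 2 = 48.81
  [2→3]: (14.17+9.06)/2 × 1 = 11.615
  [3→4.5]: (9.06+4.63)/2 × 1.5 = 10.2675
  [4.5→5.5]: (4.63+2.96)/2 × 1 = 3.795
  [5.5→11.5]: (2.96+0.20)/2 × 6 = 9.48
  [11.5→14.5]: (0.20+0.05)/2 × 3 = 0.375
  Sum = 84.3425 mg/L·hr
Extrapolated tail: C_last / k_e = 0.05 / 0.447 = 0.112
AUC_0→∞ = 84.3425 + 0.112 = 84.4545 mg/L·hr

AUC = 84.5 mg/L·hr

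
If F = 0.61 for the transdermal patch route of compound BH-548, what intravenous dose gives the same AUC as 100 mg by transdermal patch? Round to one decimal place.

D_iv = 61.0 mg

Systemic exposure from an extravascular dose = F × D_ev, so the equivalent IV dose is F × D_ev.
D_iv = F × D_ev = 0.61 × 100 = 61 mg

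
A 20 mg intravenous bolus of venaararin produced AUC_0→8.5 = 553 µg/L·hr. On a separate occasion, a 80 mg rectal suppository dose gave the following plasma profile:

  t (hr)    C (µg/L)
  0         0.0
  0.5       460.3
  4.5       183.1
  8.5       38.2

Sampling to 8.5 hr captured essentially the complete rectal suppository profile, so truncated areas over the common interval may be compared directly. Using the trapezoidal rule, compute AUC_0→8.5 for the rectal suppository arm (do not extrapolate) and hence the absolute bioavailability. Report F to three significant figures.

F = 0.834

Trapezoidal AUC_0→8.5 (rectal suppository):
  [0→0.5]: (0.0+460.3)/2 × 0.5 = 115.075
  [0.5→4.5]: (460.3+183.1)/2 × 4 = 1286.8
  [4.5→8.5]: (183.1+38.2)/2 × 4 = 442.6
  Sum = 1844.475 µg/L·hr
F = (AUC_ev/D_ev)/(AUC_iv/D_iv) = (1844.475/80)/(553/20) = 23.0559/27.65 = 0.8338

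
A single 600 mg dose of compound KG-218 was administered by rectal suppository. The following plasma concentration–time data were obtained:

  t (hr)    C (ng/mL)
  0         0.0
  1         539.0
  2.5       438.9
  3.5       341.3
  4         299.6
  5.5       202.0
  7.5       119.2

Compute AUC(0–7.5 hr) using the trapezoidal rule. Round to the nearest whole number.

Trapezoidal AUC_0→7.5:
  [0→1]: (0.0+539.0)/2 × 1 = 269.5
  [1→2.5]: (539.0+438.9)/2 × 1.5 = 733.425
  [2.5→3.5]: (438.9+341.3)/2 × 1 = 390.1
  [3.5→4]: (341.3+299.6)/2 × 0.5 = 160.225
  [4→5.5]: (299.6+202.0)/2 × 1.5 = 376.2
  [5.5→7.5]: (202.0+119.2)/2 × 2 = 321.2
  Sum = 2250.65 ng/mL·hr

AUC = 2251 ng/mL·hr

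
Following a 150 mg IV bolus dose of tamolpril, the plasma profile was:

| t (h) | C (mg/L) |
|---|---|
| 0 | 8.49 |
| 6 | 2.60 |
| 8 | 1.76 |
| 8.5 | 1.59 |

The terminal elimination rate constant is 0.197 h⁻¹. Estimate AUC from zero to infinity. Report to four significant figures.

AUC = 46.54 mg/L·h

Trapezoidal AUC_0→8.5:
  [0→6]: (8.49+2.60)/2 × 6 = 33.27
  [6→8]: (2.60+1.76)/2 × 2 = 4.36
  [8→8.5]: (1.76+1.59)/2 × 0.5 = 0.8375
  Sum = 38.4675 mg/L·h
Extrapolated tail: C_last / k_e = 1.59 / 0.197 = 8.071
AUC_0→∞ = 38.4675 + 8.071 = 46.5385 mg/L·h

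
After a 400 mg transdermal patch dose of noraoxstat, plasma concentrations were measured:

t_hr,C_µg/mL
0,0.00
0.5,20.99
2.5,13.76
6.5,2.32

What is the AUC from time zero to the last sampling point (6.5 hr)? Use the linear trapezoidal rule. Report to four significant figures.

Trapezoidal AUC_0→6.5:
  [0→0.5]: (0.00+20.99)/2 × 0.5 = 5.2475
  [0.5→2.5]: (20.99+13.76)/2 × 2 = 34.75
  [2.5→6.5]: (13.76+2.32)/2 × 4 = 32.16
  Sum = 72.1575 µg/mL·hr

AUC = 72.16 µg/mL·hr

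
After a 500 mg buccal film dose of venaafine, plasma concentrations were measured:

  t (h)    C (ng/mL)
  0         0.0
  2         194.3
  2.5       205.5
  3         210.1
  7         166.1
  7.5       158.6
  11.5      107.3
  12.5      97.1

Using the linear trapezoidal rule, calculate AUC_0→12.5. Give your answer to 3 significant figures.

Trapezoidal AUC_0→12.5:
  [0→2]: (0.0+194.3)/2 × 2 = 194.3
  [2→2.5]: (194.3+205.5)/2 × 0.5 = 99.95
  [2.5→3]: (205.5+210.1)/2 × 0.5 = 103.9
  [3→7]: (210.1+166.1)/2 × 4 = 752.4
  [7→7.5]: (166.1+158.6)/2 × 0.5 = 81.175
  [7.5→11.5]: (158.6+107.3)/2 × 4 = 531.8
  [11.5→12.5]: (107.3+97.1)/2 × 1 = 102.2
  Sum = 1865.725 ng/mL·h

AUC = 1870 ng/mL·h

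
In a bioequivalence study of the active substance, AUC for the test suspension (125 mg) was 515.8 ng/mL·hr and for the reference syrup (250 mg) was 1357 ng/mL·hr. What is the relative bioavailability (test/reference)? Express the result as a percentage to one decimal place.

F_rel = (AUC_test/D_test) / (AUC_ref/D_ref)
      = (515.8/125) / (1357/250)
      = 4.1264 / 5.428 = 0.7602 = 76.02%

F_rel = 76.0%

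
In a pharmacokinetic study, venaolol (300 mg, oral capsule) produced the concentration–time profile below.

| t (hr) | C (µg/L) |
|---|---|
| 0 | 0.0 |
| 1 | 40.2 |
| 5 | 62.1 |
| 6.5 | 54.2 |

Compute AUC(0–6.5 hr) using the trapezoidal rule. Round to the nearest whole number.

Trapezoidal AUC_0→6.5:
  [0→1]: (0.0+40.2)/2 × 1 = 20.1
  [1→5]: (40.2+62.1)/2 × 4 = 204.6
  [5→6.5]: (62.1+54.2)/2 × 1.5 = 87.225
  Sum = 311.925 µg/L·hr

AUC = 312 µg/L·hr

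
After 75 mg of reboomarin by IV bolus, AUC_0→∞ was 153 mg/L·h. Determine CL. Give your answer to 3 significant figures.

CL = Dose_iv / AUC_0→∞
   = 75 / 153 = 0.490196 L/h

CL = 0.490 L/h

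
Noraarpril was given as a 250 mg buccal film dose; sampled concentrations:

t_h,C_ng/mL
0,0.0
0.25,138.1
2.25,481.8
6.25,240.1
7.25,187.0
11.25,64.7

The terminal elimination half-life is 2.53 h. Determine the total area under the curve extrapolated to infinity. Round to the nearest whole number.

Trapezoidal AUC_0→11.25:
  [0→0.25]: (0.0+138.1)/2 × 0.25 = 17.2625
  [0.25→2.25]: (138.1+481.8)/2 × 2 = 619.9
  [2.25→6.25]: (481.8+240.1)/2 × 4 = 1443.8
  [6.25→7.25]: (240.1+187.0)/2 × 1 = 213.55
  [7.25→11.25]: (187.0+64.7)/2 × 4 = 503.4
  Sum = 2797.9125 ng/mL·h
k_e = ln2 / t½ = 0.693147 / 2.53 = 0.2740 h^-1
Extrapolated tail: C_last / k_e = 64.7 / 0.274 = 236.131
AUC_0→∞ = 2797.9125 + 236.131 = 3034.0435 ng/mL·h

AUC = 3034 ng/mL·h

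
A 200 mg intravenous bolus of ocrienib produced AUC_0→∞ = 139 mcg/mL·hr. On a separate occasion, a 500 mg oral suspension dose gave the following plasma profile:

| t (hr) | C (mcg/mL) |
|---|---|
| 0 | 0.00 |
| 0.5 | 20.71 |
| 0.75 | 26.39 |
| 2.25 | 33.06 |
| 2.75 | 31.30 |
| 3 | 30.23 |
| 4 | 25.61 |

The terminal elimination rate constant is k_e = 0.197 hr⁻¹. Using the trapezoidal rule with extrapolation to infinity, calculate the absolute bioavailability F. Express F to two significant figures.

F = 0.68

Trapezoidal AUC_0→4 (oral suspension):
  [0→0.5]: (0.00+20.71)/2 × 0.5 = 5.1775
  [0.5→0.75]: (20.71+26.39)/2 × 0.25 = 5.8875
  [0.75→2.25]: (26.39+33.06)/2 × 1.5 = 44.5875
  [2.25→2.75]: (33.06+31.30)/2 × 0.5 = 16.09
  [2.75→3]: (31.30+30.23)/2 × 0.25 = 7.69125
  [3→4]: (30.23+25.61)/2 × 1 = 27.92
  Sum = 107.35375 mcg/mL·hr
Tail: C_last/k_e = 25.61/0.197 = 130.000
AUC_0→∞ (oral suspension) = 107.35375 + 130.000 = 237.35375 mcg/mL·hr
F = (AUC_ev/D_ev)/(AUC_iv/D_iv) = (237.35375/500)/(139/200) = 0.4747075/0.695 = 0.6830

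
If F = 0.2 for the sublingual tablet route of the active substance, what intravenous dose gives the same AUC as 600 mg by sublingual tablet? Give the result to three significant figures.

Systemic exposure from an extravascular dose = F × D_ev, so the equivalent IV dose is F × D_ev.
D_iv = F × D_ev = 0.2 × 600 = 120 mg

D_iv = 120 mg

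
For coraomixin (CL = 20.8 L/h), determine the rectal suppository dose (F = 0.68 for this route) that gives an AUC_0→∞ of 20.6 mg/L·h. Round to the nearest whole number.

Dose = 630 mg

Dose = CL × AUC_0→∞ / F
     = 20.8 × 20.6 / 0.68 = 630.118 mg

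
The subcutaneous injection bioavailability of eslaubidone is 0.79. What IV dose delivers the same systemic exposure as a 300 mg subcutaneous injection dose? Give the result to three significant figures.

D_iv = 237 mg

Systemic exposure from an extravascular dose = F × D_ev, so the equivalent IV dose is F × D_ev.
D_iv = F × D_ev = 0.79 × 300 = 237 mg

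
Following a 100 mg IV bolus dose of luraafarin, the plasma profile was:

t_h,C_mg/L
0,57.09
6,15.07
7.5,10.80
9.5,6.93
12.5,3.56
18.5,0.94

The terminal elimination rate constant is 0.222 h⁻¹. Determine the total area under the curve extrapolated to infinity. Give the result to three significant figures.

Trapezoidal AUC_0→18.5:
  [0→6]: (57.09+15.07)/2 × 6 = 216.48
  [6→7.5]: (15.07+10.80)/2 × 1.5 = 19.4025
  [7.5→9.5]: (10.80+6.93)/2 × 2 = 17.73
  [9.5→12.5]: (6.93+3.56)/2 × 3 = 15.735
  [12.5→18.5]: (3.56+0.94)/2 × 6 = 13.5
  Sum = 282.8475 mg/L·h
Extrapolated tail: C_last / k_e = 0.94 / 0.222 = 4.234
AUC_0→∞ = 282.8475 + 4.234 = 287.0815 mg/L·h

AUC = 287 mg/L·h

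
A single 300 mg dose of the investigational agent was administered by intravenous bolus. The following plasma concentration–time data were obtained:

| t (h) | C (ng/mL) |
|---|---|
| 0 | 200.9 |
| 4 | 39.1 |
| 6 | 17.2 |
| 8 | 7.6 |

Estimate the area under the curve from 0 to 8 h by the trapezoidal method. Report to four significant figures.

Trapezoidal AUC_0→8:
  [0→4]: (200.9+39.1)/2 × 4 = 480.0
  [4→6]: (39.1+17.2)/2 × 2 = 56.3
  [6→8]: (17.2+7.6)/2 × 2 = 24.8
  Sum = 561.1 ng/mL·h

AUC = 561.1 ng/mL·h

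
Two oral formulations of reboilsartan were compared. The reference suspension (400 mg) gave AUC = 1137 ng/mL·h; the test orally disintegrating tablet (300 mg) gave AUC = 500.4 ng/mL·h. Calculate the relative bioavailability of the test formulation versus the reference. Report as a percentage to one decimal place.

F_rel = 58.7%

F_rel = (AUC_test/D_test) / (AUC_ref/D_ref)
      = (500.4/300) / (1137/400)
      = 1.668 / 2.8425 = 0.5868 = 58.68%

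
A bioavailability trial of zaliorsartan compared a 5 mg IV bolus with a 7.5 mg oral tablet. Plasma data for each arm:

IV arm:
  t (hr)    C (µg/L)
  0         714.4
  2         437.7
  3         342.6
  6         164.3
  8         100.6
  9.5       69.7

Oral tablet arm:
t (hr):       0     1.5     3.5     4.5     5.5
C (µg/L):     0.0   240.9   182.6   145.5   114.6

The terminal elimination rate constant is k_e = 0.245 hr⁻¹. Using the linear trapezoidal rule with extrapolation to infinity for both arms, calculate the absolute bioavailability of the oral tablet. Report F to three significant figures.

Trapezoidal AUC_0→9.5 (IV):
  [0→2]: (714.4+437.7)/2 × 2 = 1152.1
  [2→3]: (437.7+342.6)/2 × 1 = 390.15
  [3→6]: (342.6+164.3)/2 × 3 = 760.35
  [6→8]: (164.3+100.6)/2 × 2 = 264.9
  [8→9.5]: (100.6+69.7)/2 × 1.5 = 127.725
  Sum = 2695.225 µg/L·hr
IV tail: 69.7/0.245 = 284.490; AUC_iv,0→∞ = 2695.225 + 284.490 = 2979.715 µg/L·hr
Trapezoidal AUC_0→5.5 (oral tablet):
  [0→1.5]: (0.0+240.9)/2 × 1.5 = 180.675
  [1.5→3.5]: (240.9+182.6)/2 × 2 = 423.5
  [3.5→4.5]: (182.6+145.5)/2 × 1 = 164.05
  [4.5→5.5]: (145.5+114.6)/2 × 1 = 130.05
  Sum = 898.275 µg/L·hr
oral tablet tail: 114.6/0.245 = 467.755; AUC_ev,0→∞ = 898.275 + 467.755 = 1366.03 µg/L·hr
F = (AUC_ev/D_ev)/(AUC_iv/D_iv) = (1366.03/7.5)/(2979.715/5) = 182.137/595.943 = 0.3056

F = 0.306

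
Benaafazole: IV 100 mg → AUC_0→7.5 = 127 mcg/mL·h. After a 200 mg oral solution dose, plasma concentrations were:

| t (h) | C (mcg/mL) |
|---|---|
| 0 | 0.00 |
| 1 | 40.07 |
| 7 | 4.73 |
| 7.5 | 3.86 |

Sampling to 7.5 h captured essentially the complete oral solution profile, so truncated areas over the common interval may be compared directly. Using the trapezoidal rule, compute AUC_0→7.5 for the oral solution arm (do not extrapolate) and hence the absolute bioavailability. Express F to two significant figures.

Trapezoidal AUC_0→7.5 (oral solution):
  [0→1]: (0.00+40.07)/2 × 1 = 20.035
  [1→7]: (40.07+4.73)/2 × 6 = 134.4
  [7→7.5]: (4.73+3.86)/2 × 0.5 = 2.1475
  Sum = 156.5825 mcg/mL·h
F = (AUC_ev/D_ev)/(AUC_iv/D_iv) = (156.5825/200)/(127/100) = 0.7829125/1.27 = 0.6165

F = 0.62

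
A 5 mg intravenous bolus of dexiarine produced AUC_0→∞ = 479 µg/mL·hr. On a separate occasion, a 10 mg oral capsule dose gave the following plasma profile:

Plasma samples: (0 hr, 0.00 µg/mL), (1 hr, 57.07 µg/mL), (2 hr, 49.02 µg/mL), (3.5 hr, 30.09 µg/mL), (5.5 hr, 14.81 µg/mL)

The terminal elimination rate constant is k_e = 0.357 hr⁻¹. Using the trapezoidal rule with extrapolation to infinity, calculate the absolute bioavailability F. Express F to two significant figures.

Trapezoidal AUC_0→5.5 (oral capsule):
  [0→1]: (0.00+57.07)/2 × 1 = 28.535
  [1→2]: (57.07+49.02)/2 × 1 = 53.045
  [2→3.5]: (49.02+30.09)/2 × 1.5 = 59.3325
  [3.5→5.5]: (30.09+14.81)/2 × 2 = 44.9
  Sum = 185.8125 µg/mL·hr
Tail: C_last/k_e = 14.81/0.357 = 41.485
AUC_0→∞ (oral capsule) = 185.8125 + 41.485 = 227.2975 µg/mL·hr
F = (AUC_ev/D_ev)/(AUC_iv/D_iv) = (227.2975/10)/(479/5) = 22.72975/95.8 = 0.2373

F = 0.24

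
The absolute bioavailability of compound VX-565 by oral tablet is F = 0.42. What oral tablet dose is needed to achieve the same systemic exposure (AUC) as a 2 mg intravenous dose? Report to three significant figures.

D_oral = 4.76 mg

For equal systemic exposure: F × D_ev = D_iv
D_ev = D_iv / F = 2 / 0.42 = 4.7619 mg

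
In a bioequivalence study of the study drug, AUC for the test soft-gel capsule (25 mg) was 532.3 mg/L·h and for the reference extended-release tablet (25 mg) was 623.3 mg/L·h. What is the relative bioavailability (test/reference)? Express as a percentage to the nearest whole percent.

F_rel = 85%

F_rel = (AUC_test/D_test) / (AUC_ref/D_ref)
      = (532.3/25) / (623.3/25)
      = 21.292 / 24.932 = 0.8540 = 85.40%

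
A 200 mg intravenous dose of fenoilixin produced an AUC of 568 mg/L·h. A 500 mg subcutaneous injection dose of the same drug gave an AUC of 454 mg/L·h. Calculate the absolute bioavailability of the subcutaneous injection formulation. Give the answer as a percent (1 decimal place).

F = (AUC_ev / D_ev) / (AUC_iv / D_iv)
  = (454/500) / (568/200)
  = 0.908 / 2.84 = 0.3197
  = 31.97%

F = 32.0%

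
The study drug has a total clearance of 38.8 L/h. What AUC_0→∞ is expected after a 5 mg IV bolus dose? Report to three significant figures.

AUC = 0.129 mg/L·h

AUC_0→∞ = Dose_iv / CL
        = 5 / 38.8 = 0.128866 mg/L·h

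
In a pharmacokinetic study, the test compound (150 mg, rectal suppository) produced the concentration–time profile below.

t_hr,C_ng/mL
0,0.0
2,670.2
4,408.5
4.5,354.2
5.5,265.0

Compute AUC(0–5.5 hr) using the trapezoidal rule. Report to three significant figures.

AUC = 2250 ng/mL·hr

Trapezoidal AUC_0→5.5:
  [0→2]: (0.0+670.2)/2 × 2 = 670.2
  [2→4]: (670.2+408.5)/2 × 2 = 1078.7
  [4→4.5]: (408.5+354.2)/2 × 0.5 = 190.675
  [4.5→5.5]: (354.2+265.0)/2 × 1 = 309.6
  Sum = 2249.175 ng/mL·hr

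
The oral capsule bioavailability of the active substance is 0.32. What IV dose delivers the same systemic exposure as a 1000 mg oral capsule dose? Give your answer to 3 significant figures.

D_iv = 320 mg

Systemic exposure from an extravascular dose = F × D_ev, so the equivalent IV dose is F × D_ev.
D_iv = F × D_ev = 0.32 × 1000 = 320 mg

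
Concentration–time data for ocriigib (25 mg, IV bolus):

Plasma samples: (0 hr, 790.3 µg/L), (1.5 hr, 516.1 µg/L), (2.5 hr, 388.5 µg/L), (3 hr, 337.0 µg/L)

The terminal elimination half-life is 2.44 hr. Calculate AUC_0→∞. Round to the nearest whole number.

AUC = 2800 µg/L·hr

Trapezoidal AUC_0→3:
  [0→1.5]: (790.3+516.1)/2 × 1.5 = 979.8
  [1.5→2.5]: (516.1+388.5)/2 × 1 = 452.3
  [2.5→3]: (388.5+337.0)/2 × 0.5 = 181.375
  Sum = 1613.475 µg/L·hr
k_e = ln2 / t½ = 0.693147 / 2.44 = 0.2841 hr^-1
Extrapolated tail: C_last / k_e = 337.0 / 0.2841 = 1186.202
AUC_0→∞ = 1613.475 + 1186.202 = 2799.677 µg/L·hr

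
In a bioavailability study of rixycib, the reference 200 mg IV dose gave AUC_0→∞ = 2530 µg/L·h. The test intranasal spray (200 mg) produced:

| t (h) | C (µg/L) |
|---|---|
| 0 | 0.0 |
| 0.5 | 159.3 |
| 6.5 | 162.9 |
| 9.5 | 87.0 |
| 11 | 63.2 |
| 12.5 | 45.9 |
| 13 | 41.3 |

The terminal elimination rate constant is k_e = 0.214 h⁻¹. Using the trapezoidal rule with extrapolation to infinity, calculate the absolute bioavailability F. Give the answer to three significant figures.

Trapezoidal AUC_0→13 (intranasal spray):
  [0→0.5]: (0.0+159.3)/2 × 0.5 = 39.825
  [0.5→6.5]: (159.3+162.9)/2 × 6 = 966.6
  [6.5→9.5]: (162.9+87.0)/2 × 3 = 374.85
  [9.5→11]: (87.0+63.2)/2 × 1.5 = 112.65
  [11→12.5]: (63.2+45.9)/2 × 1.5 = 81.825
  [12.5→13]: (45.9+41.3)/2 × 0.5 = 21.8
  Sum = 1597.55 µg/L·h
Tail: C_last/k_e = 41.3/0.214 = 192.991
AUC_0→∞ (intranasal spray) = 1597.55 + 192.991 = 1790.541 µg/L·h
F = (AUC_ev/D_ev)/(AUC_iv/D_iv) = (1790.541/200)/(2530/200) = 8.952705/12.65 = 0.7077

F = 0.708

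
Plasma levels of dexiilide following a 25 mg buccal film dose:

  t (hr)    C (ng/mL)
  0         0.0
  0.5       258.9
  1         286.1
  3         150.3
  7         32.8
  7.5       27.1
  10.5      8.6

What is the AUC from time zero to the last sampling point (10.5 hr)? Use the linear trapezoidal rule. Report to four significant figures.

AUC = 1072 ng/mL·hr

Trapezoidal AUC_0→10.5:
  [0→0.5]: (0.0+258.9)/2 × 0.5 = 64.725
  [0.5→1]: (258.9+286.1)/2 × 0.5 = 136.25
  [1→3]: (286.1+150.3)/2 × 2 = 436.4
  [3→7]: (150.3+32.8)/2 × 4 = 366.2
  [7→7.5]: (32.8+27.1)/2 × 0.5 = 14.975
  [7.5→10.5]: (27.1+8.6)/2 × 3 = 53.55
  Sum = 1072.1 ng/mL·hr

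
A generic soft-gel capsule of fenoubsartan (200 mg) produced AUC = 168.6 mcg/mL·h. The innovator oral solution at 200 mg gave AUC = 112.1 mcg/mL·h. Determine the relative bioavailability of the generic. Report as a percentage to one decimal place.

F_rel = 150.4%

F_rel = (AUC_test/D_test) / (AUC_ref/D_ref)
      = (168.6/200) / (112.1/200)
      = 0.843 / 0.5605 = 1.5040 = 150.40%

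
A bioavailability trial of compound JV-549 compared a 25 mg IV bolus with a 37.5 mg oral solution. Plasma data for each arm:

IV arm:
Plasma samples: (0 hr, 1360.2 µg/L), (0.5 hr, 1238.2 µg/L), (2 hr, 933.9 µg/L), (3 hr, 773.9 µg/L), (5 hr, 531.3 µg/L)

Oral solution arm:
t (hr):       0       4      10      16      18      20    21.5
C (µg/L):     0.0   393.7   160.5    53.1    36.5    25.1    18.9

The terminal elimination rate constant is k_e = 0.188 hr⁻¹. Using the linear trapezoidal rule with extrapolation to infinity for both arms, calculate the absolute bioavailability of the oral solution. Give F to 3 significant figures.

Trapezoidal AUC_0→5 (IV):
  [0→0.5]: (1360.2+1238.2)/2 × 0.5 = 649.6
  [0.5→2]: (1238.2+933.9)/2 × 1.5 = 1629.075
  [2→3]: (933.9+773.9)/2 × 1 = 853.9
  [3→5]: (773.9+531.3)/2 × 2 = 1305.2
  Sum = 4437.775 µg/L·hr
IV tail: 531.3/0.188 = 2826.064; AUC_iv,0→∞ = 4437.775 + 2826.064 = 7263.839 µg/L·hr
Trapezoidal AUC_0→21.5 (oral solution):
  [0→4]: (0.0+393.7)/2 × 4 = 787.4
  [4→10]: (393.7+160.5)/2 × 6 = 1662.6
  [10→16]: (160.5+53.1)/2 × 6 = 640.8
  [16→18]: (53.1+36.5)/2 × 2 = 89.6
  [18→20]: (36.5+25.1)/2 × 2 = 61.6
  [20→21.5]: (25.1+18.9)/2 × 1.5 = 33.0
  Sum = 3275.0 µg/L·hr
oral solution tail: 18.9/0.188 = 100.532; AUC_ev,0→∞ = 3275.0 + 100.532 = 3375.532 µg/L·hr
F = (AUC_ev/D_ev)/(AUC_iv/D_iv) = (3375.532/37.5)/(7263.839/25) = 90.0142/290.55356 = 0.3098

F = 0.310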